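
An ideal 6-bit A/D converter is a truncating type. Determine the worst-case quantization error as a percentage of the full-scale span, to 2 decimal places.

1.56 %

Truncating → worst-case error = 1 LSB = V_FS/2^6, so 100/64 = 1.5625 % of full scale.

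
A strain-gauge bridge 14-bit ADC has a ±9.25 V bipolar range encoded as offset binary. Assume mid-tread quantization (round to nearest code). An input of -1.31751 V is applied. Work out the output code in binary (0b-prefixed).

With 16384 levels over 18.5 V, one step is 1.129 mV.
Input sits at 7025.185 steps above V_low.
So the output code is 7025.
In binary (0b-prefixed): 0b1101101110001.

code 0b1101101110001 (decimal 7025)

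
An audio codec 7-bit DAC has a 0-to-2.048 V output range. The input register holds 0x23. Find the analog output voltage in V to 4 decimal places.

LSB = 2.048 V / 2^7 = 16.000 mV.
Code 0x23 = 35 decimal.
V_out = 0 + 35 × 0.016 V = 0.56 V.

0.5600 V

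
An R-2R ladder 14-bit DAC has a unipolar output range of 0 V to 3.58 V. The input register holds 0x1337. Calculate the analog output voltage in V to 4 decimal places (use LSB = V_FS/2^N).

LSB = 3.58 V / 2^14 = 218.51 µV.
Code 0x1337 = 4919 decimal.
V_out = 0 + 4919 × 0.000218506 V = 1.07483 V.

1.0748 V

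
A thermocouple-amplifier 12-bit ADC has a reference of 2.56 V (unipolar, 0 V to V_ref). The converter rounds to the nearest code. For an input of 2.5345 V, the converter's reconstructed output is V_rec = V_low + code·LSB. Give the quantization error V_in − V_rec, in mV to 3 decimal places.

One LSB is 2.56 V / 4096 = 0.625 mV.
(2.5345 − 0)/0.000625 = 4055.2000; round gives code 4055.
Code 4055 maps back to 0 + 4055×0.000625 V = 2.534375 V.
Error = 2.5345 − 2.534375 = 0.000125 V = 0.125 mV.

0.125 mV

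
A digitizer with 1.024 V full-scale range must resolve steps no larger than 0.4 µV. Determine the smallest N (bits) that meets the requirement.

22 bits

Number of steps required ≥ 1.024 V / 0.4 µV = 2560000.00.
Need 2^N ≥ 2560000.00; 2^21 = 2097152, 2^22 = 4194304.
Minimum N = 22.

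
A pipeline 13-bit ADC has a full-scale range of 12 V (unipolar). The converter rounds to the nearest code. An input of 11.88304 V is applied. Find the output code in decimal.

code 8112

With 8192 levels over 12 V, one step is 1.465 mV.
Input sits at 8112.155 steps above V_low.
So the output code is 8112.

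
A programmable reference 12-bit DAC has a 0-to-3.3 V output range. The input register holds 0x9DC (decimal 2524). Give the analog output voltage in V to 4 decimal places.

LSB = 3.3 V / 2^12 = 0.806 mV.
Code 0x9DC = 2524 decimal.
V_out = 0 + 2524 × 0.000805664 V = 2.0335 V.

2.0335 V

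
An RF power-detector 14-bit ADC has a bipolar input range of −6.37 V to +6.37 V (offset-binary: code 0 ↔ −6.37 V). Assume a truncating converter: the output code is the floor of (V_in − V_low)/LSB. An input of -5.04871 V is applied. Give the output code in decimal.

Full-scale span = 12.74 V; LSB = 12.74/2^14 = 0.778 mV.
(-5.04871 − (−6.37)) / 0.000777588 = 1699.216 LSBs.
So the output code is 1699.

code 1699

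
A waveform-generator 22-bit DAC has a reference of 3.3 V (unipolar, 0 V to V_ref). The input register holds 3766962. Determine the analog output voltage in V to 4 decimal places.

LSB = 3.3 V / 2^22 = 0.79 µV.
V_out = 0 + 3766962 × 7.86781e-07 V = 2.96378 V.

2.9638 V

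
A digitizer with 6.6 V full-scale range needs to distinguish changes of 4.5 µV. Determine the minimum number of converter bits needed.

Number of steps required ≥ 6.6 V / 4.5 µV = 1466666.67.
Need 2^N ≥ 1466666.67; 2^20 = 1048576, 2^21 = 2097152.
Minimum N = 21.

21 bits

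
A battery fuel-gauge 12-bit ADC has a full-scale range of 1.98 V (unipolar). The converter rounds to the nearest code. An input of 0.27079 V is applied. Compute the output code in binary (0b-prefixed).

LSB = 1.98 V / 4096 = 483.40 µV.
Input sits at 560.180 steps above V_low.
So the output code is 560.
In binary (0b-prefixed): 0b1000110000.

code 0b1000110000 (decimal 560)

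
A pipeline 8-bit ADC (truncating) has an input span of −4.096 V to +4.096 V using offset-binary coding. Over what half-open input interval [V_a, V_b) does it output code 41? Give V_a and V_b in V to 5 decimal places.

[-2.78400 V, -2.75200 V)

LSB = 8.192/2^8 = 32.000 mV.
V_a = V_low + 41·LSB = -2.784 V; V_b = V_low + 42·LSB = -2.752 V.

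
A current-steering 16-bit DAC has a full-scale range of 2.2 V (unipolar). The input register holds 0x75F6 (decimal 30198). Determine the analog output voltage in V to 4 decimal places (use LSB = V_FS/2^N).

LSB = 2.2 V / 2^16 = 33.57 µV.
Code 0x75F6 = 30198 decimal.
V_out = 0 + 30198 × 3.35693e-05 V = 1.01373 V.

1.0137 V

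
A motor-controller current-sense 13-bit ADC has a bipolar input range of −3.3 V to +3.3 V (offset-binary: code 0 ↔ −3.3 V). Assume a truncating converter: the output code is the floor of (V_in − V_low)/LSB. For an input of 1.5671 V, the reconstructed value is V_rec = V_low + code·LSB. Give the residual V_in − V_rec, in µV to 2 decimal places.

83.40 µV

One LSB is 6.6 V / 8192 = 0.806 mV.
(1.5671 − (−3.3))/0.000805664 = 6041.1035; ⌊·⌋ gives code 6041.
Reconstructed: 1.5670166 V.
Difference: 8.33984e-05 V → 83.40 µV.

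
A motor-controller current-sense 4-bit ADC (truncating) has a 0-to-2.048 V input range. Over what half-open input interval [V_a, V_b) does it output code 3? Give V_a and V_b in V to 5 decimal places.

[0.38400 V, 0.51200 V)

LSB = 2.048/2^4 = 128.000 mV.
V_a = V_low + 3·LSB = 0.384 V; V_b = V_low + 4·LSB = 0.512 V.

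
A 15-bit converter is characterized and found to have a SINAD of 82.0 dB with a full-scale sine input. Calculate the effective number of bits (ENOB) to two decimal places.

ENOB = (SINAD − 1.76) / 6.02 = (82.0 − 1.76)/6.02 = 13.329.

13.33 bits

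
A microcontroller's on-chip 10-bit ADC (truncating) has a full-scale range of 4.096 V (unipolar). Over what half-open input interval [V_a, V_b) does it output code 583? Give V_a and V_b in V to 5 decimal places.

[2.33200 V, 2.33600 V)

LSB = 4.096/2^10 = 4.000 mV.
V_a = V_low + 583·LSB = 2.332 V; V_b = V_low + 584·LSB = 2.336 V.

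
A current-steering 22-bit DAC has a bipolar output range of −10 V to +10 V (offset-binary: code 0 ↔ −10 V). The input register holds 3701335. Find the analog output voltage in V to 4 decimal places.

LSB = 20 V / 2^22 = 4.77 µV.
V_out = (−10) + 3701335 × 4.76837e-06 V = 7.64934 V.

7.6493 V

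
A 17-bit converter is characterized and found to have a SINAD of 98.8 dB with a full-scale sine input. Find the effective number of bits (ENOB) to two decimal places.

16.12 bits

ENOB = (SINAD − 1.76) / 6.02 = (98.8 − 1.76)/6.02 = 16.120.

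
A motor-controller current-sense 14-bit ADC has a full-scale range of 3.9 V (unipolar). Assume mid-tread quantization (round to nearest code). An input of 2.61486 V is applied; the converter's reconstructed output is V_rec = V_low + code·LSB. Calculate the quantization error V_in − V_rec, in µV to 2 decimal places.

LSB = 3.9/2^14 = 238.04 µV.
(2.61486 − 0)/0.000238037 = 10985.0939; round gives code 10985.
V_rec = 0 + 10985·0.000238037 = 2.6148376 V.
V_in − V_rec = 2.23535e-05 V = 22.35 µV.

22.35 µV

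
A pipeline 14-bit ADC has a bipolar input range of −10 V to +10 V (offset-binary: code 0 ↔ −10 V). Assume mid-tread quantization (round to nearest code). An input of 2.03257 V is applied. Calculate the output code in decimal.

With 16384 levels over 20 V, one step is 1.221 mV.
(V_in − V_low)/LSB = (2.03257 − (−10)) / 0.0012207 = 9857.081.
So the output code is 9857.

code 9857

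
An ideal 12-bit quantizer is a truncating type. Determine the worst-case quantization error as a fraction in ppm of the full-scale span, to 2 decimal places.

244.14 ppm

Truncating → worst-case error = 1 LSB = V_FS/2^12, so 1e+06/4096 = 244.141 ppm of full scale.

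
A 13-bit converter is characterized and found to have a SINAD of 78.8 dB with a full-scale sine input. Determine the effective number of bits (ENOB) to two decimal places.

12.80 bits

ENOB = (SINAD − 1.76) / 6.02 = (78.8 − 1.76)/6.02 = 12.797.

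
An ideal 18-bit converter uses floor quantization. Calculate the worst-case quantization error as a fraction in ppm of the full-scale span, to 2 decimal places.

Truncating → worst-case error = 1 LSB = V_FS/2^18, so 1e+06/262144 = 3.8147 ppm of full scale.

3.81 ppm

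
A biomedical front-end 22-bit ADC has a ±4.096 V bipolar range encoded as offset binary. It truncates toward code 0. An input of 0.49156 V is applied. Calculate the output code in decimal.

LSB = 8.192 V / 4194304 = 1.95 µV.
(0.49156 − (−4.096)) / 1.95313e-06 = 2348830.720 LSBs.
⌊·⌋(2348830.720) = 2348830.

code 2348830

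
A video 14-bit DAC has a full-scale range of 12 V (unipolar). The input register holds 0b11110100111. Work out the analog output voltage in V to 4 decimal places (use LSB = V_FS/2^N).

LSB = 12 V / 2^14 = 0.732 mV.
Code 0b11110100111 = 1959 decimal.
V_out = 0 + 1959 × 0.000732422 V = 1.43481 V.

1.4348 V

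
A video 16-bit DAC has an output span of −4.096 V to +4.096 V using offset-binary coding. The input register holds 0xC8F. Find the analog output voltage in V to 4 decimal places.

-3.6941 V

LSB = 8.192 V / 2^16 = 125.00 µV.
Code 0xC8F = 3215 decimal.
V_out = (−4.096) + 3215 × 0.000125 V = -3.69413 V.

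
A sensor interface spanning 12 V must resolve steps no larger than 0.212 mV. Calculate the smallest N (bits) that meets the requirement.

16 bits

Number of steps required ≥ 12 V / 0.212 mV = 56603.77.
Need 2^N ≥ 56603.77; 2^15 = 32768, 2^16 = 65536.
Minimum N = 16.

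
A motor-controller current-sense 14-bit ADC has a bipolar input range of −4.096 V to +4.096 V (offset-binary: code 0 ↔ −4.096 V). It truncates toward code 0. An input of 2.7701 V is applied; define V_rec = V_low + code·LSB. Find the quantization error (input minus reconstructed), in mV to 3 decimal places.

One LSB is 8.192 V / 16384 = 0.500 mV.
(2.7701 − (−4.096))/0.0005 = 13732.2000; ⌊·⌋ gives code 13732.
V_rec = (−4.096) + 13732·0.0005 = 2.77 V.
V_in − V_rec = 0.0001 V = 0.100 mV.

0.100 mV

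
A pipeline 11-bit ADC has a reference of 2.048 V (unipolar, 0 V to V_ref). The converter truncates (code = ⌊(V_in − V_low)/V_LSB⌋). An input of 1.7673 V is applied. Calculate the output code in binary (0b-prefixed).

code 0b11011100111 (decimal 1767)

LSB = 2.048 V / 2048 = 1.000 mV.
(V_in − V_low)/LSB = (1.7673 − 0) / 0.001 = 1767.300.
So the output code is 1767.
In binary (0b-prefixed): 0b11011100111.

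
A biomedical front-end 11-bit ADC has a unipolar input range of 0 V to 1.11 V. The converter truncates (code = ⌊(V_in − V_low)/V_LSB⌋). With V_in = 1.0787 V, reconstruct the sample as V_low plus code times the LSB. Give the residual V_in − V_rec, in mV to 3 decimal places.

0.136 mV

LSB = 1.11/2^11 = 0.542 mV.
(1.0787 − 0)/0.000541992 = 1990.2501; ⌊·⌋ gives code 1990.
Reconstructed: 1.0785645 V.
Error = 1.0787 − 1.0785645 = 0.000135547 V = 0.136 mV.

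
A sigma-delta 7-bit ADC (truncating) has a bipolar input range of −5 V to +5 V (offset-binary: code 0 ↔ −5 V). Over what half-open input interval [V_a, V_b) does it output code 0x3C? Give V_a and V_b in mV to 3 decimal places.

LSB = 10/2^7 = 78.125 mV.
Code 0x3C = 60 decimal.
V_a = V_low + 60·LSB = -0.3125 V; V_b = V_low + 61·LSB = -0.234375 V.

[-312.500 mV, -234.375 mV)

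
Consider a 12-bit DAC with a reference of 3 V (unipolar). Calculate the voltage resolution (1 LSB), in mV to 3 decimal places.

Full-scale span = 3 V.
LSB = 3 / 2^12 = 3 / 4096 = 0.000732422 V = 0.732 mV.

0.732 mV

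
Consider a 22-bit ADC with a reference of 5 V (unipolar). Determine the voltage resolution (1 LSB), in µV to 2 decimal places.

Full-scale span = 5 V.
LSB = 5 / 2^22 = 5 / 4194304 = 1.19209e-06 V = 1.19 µV.

1.19 µV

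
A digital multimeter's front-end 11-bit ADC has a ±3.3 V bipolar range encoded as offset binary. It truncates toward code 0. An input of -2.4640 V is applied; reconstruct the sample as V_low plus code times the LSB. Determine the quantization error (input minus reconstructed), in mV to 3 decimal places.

1.332 mV

Step size: 6.6 V ÷ 2^11 = 3.223 mV.
(-2.4640 − (−3.3))/0.00322266 = 259.4133; ⌊·⌋ gives code 259.
V_rec = (−3.3) + 259·0.00322266 = -2.465332 V.
V_in − V_rec = 0.00133203 V = 1.332 mV.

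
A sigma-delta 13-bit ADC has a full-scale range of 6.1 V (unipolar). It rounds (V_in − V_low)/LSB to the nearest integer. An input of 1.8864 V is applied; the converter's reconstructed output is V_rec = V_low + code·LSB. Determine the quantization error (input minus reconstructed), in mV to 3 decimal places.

0.255 mV

One LSB is 6.1 V / 8192 = 0.745 mV.
(V_in − V_low)/LSB = (1.8864 − 0)/0.000744629 = 2533.3424 → code 2533 (round).
Reconstructed: 1.886145 V.
V_in − V_rec = 0.00025498 V = 0.255 mV.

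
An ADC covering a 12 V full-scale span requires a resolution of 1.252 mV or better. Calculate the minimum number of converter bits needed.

14 bits

Number of steps required ≥ 12 V / 1.252 mV = 9584.66.
Need 2^N ≥ 9584.66; 2^13 = 8192, 2^14 = 16384.
Minimum N = 14.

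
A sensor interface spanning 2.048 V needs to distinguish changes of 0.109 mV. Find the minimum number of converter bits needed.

Number of steps required ≥ 2.048 V / 0.109 mV = 18788.99.
Need 2^N ≥ 18788.99; 2^14 = 16384, 2^15 = 32768.
Minimum N = 15.

15 bits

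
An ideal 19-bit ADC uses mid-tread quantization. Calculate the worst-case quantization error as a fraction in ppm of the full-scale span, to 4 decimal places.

0.9537 ppm

Rounding → worst-case error = ½ LSB = V_FS/2^20, so 1e+06/1048576 = 0.953674 ppm of full scale.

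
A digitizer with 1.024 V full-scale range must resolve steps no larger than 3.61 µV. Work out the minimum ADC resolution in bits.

Number of steps required ≥ 1.024 V / 3.61 µV = 283656.51.
Need 2^N ≥ 283656.51; 2^18 = 262144, 2^19 = 524288.
Minimum N = 19.

19 bits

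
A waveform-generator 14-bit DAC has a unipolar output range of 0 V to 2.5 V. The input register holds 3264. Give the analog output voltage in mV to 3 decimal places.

LSB = 2.5 V / 2^14 = 152.59 µV.
V_out = 0 + 3264 × 0.000152588 V = 0.498047 V.
= 498.047 mV.

498.047 mV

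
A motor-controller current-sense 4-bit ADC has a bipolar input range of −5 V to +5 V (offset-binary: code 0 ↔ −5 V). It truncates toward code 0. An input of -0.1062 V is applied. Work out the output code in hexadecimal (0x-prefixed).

code 0x7 (decimal 7)

With 16 levels over 10 V, one step is 0.6250 V.
(-0.1062 − (−5)) / 0.625 = 7.830 LSBs.
Floor → code 7.
In hexadecimal (0x-prefixed): 0x7.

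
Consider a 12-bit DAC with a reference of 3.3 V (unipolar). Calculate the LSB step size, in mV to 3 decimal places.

0.806 mV

Full-scale span = 3.3 V.
LSB = 3.3 / 2^12 = 3.3 / 4096 = 0.000805664 V = 0.806 mV.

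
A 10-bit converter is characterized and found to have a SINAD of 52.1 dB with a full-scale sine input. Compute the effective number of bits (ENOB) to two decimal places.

ENOB = (SINAD − 1.76) / 6.02 = (52.1 − 1.76)/6.02 = 8.362.

8.36 bits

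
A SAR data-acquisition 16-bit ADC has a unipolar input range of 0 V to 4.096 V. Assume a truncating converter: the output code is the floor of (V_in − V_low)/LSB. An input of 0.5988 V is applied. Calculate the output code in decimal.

code 9580

With 65536 levels over 4.096 V, one step is 62.50 µV.
(0.5988 − 0) / 6.25e-05 = 9580.800 LSBs.
⌊·⌋(9580.800) = 9580.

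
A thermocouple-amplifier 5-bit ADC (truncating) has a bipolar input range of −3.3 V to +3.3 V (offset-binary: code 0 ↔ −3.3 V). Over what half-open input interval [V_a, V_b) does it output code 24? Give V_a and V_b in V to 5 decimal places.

LSB = 6.6/2^5 = 206.250 mV.
V_a = V_low + 24·LSB = 1.65 V; V_b = V_low + 25·LSB = 1.85625 V.

[1.65000 V, 1.85625 V)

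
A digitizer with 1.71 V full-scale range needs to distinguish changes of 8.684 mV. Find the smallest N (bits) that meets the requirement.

Number of steps required ≥ 1.71 V / 8.684 mV = 196.91.
Need 2^N ≥ 196.91; 2^7 = 128, 2^8 = 256.
Minimum N = 8.

8 bits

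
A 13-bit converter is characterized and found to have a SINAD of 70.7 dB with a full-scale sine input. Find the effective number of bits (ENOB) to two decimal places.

ENOB = (SINAD − 1.76) / 6.02 = (70.7 − 1.76)/6.02 = 11.452.

11.45 bits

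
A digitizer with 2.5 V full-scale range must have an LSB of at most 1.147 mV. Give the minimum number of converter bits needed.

Number of steps required ≥ 2.5 V / 1.147 mV = 2179.60.
Need 2^N ≥ 2179.60; 2^11 = 2048, 2^12 = 4096.
Minimum N = 12.

12 bits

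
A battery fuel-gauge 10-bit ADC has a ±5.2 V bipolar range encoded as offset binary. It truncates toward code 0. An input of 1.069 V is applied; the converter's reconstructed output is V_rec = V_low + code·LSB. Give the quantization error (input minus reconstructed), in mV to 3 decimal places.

One LSB is 10.4 V / 1024 = 10.156 mV.
Scaled input = 617.2554 LSBs, so code = 617.
Code 617 maps back to (−5.2) + 617×0.0101563 V = 1.0664062 V.
V_in − V_rec = 0.00259375 V = 2.594 mV.

2.594 mV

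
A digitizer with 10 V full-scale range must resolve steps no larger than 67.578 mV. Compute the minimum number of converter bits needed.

8 bits

Number of steps required ≥ 10 V / 67.578 mV = 147.98.
Need 2^N ≥ 147.98; 2^7 = 128, 2^8 = 256.
Minimum N = 8.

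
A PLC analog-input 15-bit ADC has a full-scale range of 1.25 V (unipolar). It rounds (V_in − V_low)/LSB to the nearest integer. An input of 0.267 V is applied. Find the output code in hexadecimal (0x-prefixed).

With 32768 levels over 1.25 V, one step is 38.15 µV.
Input sits at 6999.245 steps above V_low.
So the output code is 6999.
In hexadecimal (0x-prefixed): 0x1B57.

code 0x1B57 (decimal 6999)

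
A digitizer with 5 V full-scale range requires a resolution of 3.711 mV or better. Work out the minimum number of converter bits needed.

11 bits

Number of steps required ≥ 5 V / 3.711 mV = 1347.35.
Need 2^N ≥ 1347.35; 2^10 = 1024, 2^11 = 2048.
Minimum N = 11.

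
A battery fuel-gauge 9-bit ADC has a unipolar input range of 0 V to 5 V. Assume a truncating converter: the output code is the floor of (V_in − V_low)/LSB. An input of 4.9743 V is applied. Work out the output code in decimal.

With 512 levels over 5 V, one step is 9.766 mV.
(4.9743 − 0) / 0.00976562 = 509.368 LSBs.
Floor → code 509.

code 509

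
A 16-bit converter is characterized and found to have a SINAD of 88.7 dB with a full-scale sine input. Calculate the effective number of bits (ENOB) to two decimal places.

ENOB = (SINAD − 1.76) / 6.02 = (88.7 − 1.76)/6.02 = 14.442.

14.44 bits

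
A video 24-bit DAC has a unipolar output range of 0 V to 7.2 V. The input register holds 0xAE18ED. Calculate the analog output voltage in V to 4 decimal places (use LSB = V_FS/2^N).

LSB = 7.2 V / 2^24 = 0.43 µV.
Code 0xAE18ED = 11409645 decimal.
V_out = 0 + 11409645 × 4.29153e-07 V = 4.89649 V.

4.8965 V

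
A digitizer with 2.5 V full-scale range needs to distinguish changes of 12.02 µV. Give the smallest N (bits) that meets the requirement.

Number of steps required ≥ 2.5 V / 12.02 µV = 207986.69.
Need 2^N ≥ 207986.69; 2^17 = 131072, 2^18 = 262144.
Minimum N = 18.

18 bits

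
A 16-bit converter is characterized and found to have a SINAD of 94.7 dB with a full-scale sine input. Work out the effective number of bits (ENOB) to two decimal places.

ENOB = (SINAD − 1.76) / 6.02 = (94.7 − 1.76)/6.02 = 15.439.

15.44 bits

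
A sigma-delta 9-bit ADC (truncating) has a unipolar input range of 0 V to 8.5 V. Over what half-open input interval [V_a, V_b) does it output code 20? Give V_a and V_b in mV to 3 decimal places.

[332.031 mV, 348.633 mV)

LSB = 8.5/2^9 = 16.602 mV.
V_a = V_low + 20·LSB = 0.332031 V; V_b = V_low + 21·LSB = 0.348633 V.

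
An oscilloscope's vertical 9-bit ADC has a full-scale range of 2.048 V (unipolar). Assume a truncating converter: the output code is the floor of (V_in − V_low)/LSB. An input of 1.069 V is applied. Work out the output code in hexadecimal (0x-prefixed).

code 0x10B (decimal 267)

LSB = 2.048 V / 512 = 4.000 mV.
(1.069 − 0) / 0.004 = 267.250 LSBs.
Floor → code 267.
In hexadecimal (0x-prefixed): 0x10B.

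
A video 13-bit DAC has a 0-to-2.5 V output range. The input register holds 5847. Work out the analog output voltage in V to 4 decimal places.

1.7844 V

LSB = 2.5 V / 2^13 = 305.18 µV.
V_out = 0 + 5847 × 0.000305176 V = 1.78436 V.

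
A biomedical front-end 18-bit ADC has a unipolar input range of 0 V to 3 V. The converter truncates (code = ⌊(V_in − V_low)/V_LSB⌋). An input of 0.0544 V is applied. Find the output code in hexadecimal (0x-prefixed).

code 0x1291 (decimal 4753)

LSB = 3 V / 262144 = 11.44 µV.
(0.0544 − 0) / 1.14441e-05 = 4753.545 LSBs.
⌊·⌋(4753.545) = 4753.
In hexadecimal (0x-prefixed): 0x1291.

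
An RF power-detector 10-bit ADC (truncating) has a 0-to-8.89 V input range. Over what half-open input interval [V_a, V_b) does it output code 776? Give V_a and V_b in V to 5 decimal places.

[6.73695 V, 6.74563 V)

LSB = 8.89/2^10 = 8.682 mV.
V_a = V_low + 776·LSB = 6.73695 V; V_b = V_low + 777·LSB = 6.74563 V.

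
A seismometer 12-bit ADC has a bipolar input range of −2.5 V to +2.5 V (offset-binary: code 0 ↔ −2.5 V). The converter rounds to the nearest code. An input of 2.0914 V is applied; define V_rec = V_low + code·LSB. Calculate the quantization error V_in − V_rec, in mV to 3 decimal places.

LSB = 5/2^12 = 1.221 mV.
(2.0914 − (−2.5))/0.0012207 = 3761.2749; round gives code 3761.
Reconstructed: 2.0910645 V.
V_in − V_rec = 0.000335547 V = 0.336 mV.

0.336 mV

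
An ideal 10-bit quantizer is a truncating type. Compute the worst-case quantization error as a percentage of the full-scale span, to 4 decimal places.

Truncating → worst-case error = 1 LSB = V_FS/2^10, so 100/1024 = 0.0976562 % of full scale.

0.0977 %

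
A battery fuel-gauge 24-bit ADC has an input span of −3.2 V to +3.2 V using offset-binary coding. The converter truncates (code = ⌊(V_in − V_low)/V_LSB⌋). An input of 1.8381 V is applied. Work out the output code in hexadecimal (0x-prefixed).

code 0xC98624 (decimal 13207076)

Full-scale span = 6.4 V; LSB = 6.4/2^24 = 0.38 µV.
(V_in − V_low)/LSB = (1.8381 − (−3.2)) / 3.8147e-07 = 13207076.864.
So the output code is 13207076.
In hexadecimal (0x-prefixed): 0xC98624.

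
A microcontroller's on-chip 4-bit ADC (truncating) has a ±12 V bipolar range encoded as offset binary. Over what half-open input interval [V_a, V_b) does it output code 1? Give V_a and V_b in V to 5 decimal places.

LSB = 24/2^4 = 1.5000 V.
V_a = V_low + 1·LSB = -10.5 V; V_b = V_low + 2·LSB = -9 V.

[-10.50000 V, -9.00000 V)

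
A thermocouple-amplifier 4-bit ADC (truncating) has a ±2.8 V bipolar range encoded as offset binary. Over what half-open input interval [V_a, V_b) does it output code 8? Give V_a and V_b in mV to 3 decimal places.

[0.000 mV, 350.000 mV)

LSB = 5.6/2^4 = 350.000 mV.
V_a = V_low + 8·LSB = 0 V; V_b = V_low + 9·LSB = 0.35 V.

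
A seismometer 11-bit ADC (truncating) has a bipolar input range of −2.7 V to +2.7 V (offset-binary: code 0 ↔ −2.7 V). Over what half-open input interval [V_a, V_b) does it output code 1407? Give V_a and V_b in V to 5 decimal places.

[1.00986 V, 1.01250 V)

LSB = 5.4/2^11 = 2.637 mV.
V_a = V_low + 1407·LSB = 1.00986 V; V_b = V_low + 1408·LSB = 1.0125 V.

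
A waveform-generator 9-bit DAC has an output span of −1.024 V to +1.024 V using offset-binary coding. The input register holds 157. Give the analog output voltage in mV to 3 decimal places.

-396.000 mV

LSB = 2.048 V / 2^9 = 4.000 mV.
V_out = (−1.024) + 157 × 0.004 V = -0.396 V.
= -396.000 mV.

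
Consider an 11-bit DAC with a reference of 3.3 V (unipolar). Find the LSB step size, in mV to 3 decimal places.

1.611 mV

Full-scale span = 3.3 V.
LSB = 3.3 / 2^11 = 3.3 / 2048 = 0.00161133 V = 1.611 mV.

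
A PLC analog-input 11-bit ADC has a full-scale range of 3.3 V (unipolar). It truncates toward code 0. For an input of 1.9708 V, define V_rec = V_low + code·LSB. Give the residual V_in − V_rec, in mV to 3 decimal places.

0.146 mV

Step size: 3.3 V ÷ 2^11 = 1.611 mV.
(1.9708 − 0)/0.00161133 = 1223.0904; ⌊·⌋ gives code 1223.
V_rec = 0 + 1223·0.00161133 = 1.9706543 V.
V_in − V_rec = 0.000145703 V = 0.146 mV.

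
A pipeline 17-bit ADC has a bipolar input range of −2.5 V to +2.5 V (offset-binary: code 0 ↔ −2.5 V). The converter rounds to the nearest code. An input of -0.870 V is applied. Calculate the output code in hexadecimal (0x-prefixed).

code 0xA6E9 (decimal 42729)

Full-scale span = 5 V; LSB = 5/2^17 = 38.15 µV.
Input sits at 42729.472 steps above V_low.
So the output code is 42729.
In hexadecimal (0x-prefixed): 0xA6E9.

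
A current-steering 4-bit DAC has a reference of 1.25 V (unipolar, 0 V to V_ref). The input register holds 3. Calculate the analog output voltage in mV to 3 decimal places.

LSB = 1.25 V / 2^4 = 78.125 mV.
V_out = 0 + 3 × 0.078125 V = 0.234375 V.
= 234.375 mV.

234.375 mV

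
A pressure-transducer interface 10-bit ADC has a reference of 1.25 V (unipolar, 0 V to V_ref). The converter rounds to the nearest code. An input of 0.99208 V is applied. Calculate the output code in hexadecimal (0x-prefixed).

code 0x32D (decimal 813)

LSB = 1.25 V / 1024 = 1.221 mV.
Input sits at 812.712 steps above V_low.
round(812.712) = 813.
In hexadecimal (0x-prefixed): 0x32D.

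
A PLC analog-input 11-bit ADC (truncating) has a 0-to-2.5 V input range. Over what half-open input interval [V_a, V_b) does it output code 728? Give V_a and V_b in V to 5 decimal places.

LSB = 2.5/2^11 = 1.221 mV.
V_a = V_low + 728·LSB = 0.888672 V; V_b = V_low + 729·LSB = 0.889893 V.

[0.88867 V, 0.88989 V)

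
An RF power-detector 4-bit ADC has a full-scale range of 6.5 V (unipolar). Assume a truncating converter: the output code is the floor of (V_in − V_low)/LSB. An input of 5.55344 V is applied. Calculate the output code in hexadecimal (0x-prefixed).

LSB = 6.5 V / 16 = 406.250 mV.
(V_in − V_low)/LSB = (5.55344 − 0) / 0.40625 = 13.670.
Floor → code 13.
In hexadecimal (0x-prefixed): 0xD.

code 0xD (decimal 13)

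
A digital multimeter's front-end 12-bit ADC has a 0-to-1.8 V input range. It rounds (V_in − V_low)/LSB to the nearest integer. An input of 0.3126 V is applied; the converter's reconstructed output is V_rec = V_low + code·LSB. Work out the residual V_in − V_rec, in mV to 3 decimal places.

Step size: 1.8 V ÷ 2^12 = 439.45 µV.
Scaled input = 711.3387 LSBs, so code = 711.
V_rec = 0 + 711·0.000439453 = 0.31245117 V.
Error = 0.3126 − 0.31245117 = 0.000148828 V = 0.149 mV.

0.149 mV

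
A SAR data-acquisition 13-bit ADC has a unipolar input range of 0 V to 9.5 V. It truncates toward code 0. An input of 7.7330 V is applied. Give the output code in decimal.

code 6668

With 8192 levels over 9.5 V, one step is 1.160 mV.
(7.7330 − 0) / 0.00115967 = 6668.288 LSBs.
Floor → code 6668.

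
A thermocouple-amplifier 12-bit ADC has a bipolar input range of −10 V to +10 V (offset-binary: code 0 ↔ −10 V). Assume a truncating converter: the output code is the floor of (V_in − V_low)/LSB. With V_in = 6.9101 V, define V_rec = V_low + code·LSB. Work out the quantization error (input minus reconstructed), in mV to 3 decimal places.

0.920 mV

Step size: 20 V ÷ 2^12 = 4.883 mV.
Scaled input = 3463.1885 LSBs, so code = 3463.
V_rec = (−10) + 3463·0.00488281 = 6.9091797 V.
V_in − V_rec = 0.000920313 V = 0.920 mV.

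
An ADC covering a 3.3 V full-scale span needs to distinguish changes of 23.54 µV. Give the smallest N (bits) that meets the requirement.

Number of steps required ≥ 3.3 V / 23.54 µV = 140186.92.
Need 2^N ≥ 140186.92; 2^17 = 131072, 2^18 = 262144.
Minimum N = 18.

18 bits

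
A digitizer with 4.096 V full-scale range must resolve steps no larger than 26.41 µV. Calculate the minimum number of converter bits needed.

18 bits

Number of steps required ≥ 4.096 V / 26.41 µV = 155092.77.
Need 2^N ≥ 155092.77; 2^17 = 131072, 2^18 = 262144.
Minimum N = 18.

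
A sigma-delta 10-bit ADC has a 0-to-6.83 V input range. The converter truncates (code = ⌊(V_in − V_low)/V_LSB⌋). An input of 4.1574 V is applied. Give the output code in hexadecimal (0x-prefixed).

With 1024 levels over 6.83 V, one step is 6.670 mV.
Input sits at 623.306 steps above V_low.
So the output code is 623.
In hexadecimal (0x-prefixed): 0x26F.

code 0x26F (decimal 623)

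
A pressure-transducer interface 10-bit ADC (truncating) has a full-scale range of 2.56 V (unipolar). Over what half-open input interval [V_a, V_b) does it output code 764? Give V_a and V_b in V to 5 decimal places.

LSB = 2.56/2^10 = 2.500 mV.
V_a = V_low + 764·LSB = 1.91 V; V_b = V_low + 765·LSB = 1.9125 V.

[1.91000 V, 1.91250 V)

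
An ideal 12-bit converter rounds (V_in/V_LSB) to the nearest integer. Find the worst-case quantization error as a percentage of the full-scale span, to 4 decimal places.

Rounding → worst-case error = ½ LSB = V_FS/2^13, so 100/8192 = 0.012207 % of full scale.

0.0122 %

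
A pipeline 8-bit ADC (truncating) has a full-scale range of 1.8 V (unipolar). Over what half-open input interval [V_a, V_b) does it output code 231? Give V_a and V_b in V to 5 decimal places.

[1.62422 V, 1.63125 V)

LSB = 1.8/2^8 = 7.031 mV.
V_a = V_low + 231·LSB = 1.62422 V; V_b = V_low + 232·LSB = 1.63125 V.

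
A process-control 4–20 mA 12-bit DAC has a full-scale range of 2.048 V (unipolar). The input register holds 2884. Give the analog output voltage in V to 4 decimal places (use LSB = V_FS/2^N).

LSB = 2.048 V / 2^12 = 0.500 mV.
V_out = 0 + 2884 × 0.0005 V = 1.442 V.

1.4420 V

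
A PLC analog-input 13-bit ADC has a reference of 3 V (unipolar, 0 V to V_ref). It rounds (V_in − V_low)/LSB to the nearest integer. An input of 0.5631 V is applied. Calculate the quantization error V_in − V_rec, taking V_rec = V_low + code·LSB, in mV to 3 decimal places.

-0.132 mV

Step size: 3 V ÷ 2^13 = 366.21 µV.
(0.5631 − 0)/0.000366211 = 1537.6384; round gives code 1538.
Reconstructed: 0.56323242 V.
V_in − V_rec = -0.000132422 V = -0.132 mV.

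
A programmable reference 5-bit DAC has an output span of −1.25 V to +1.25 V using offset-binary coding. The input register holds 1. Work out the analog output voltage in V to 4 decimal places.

LSB = 2.5 V / 2^5 = 78.125 mV.
V_out = (−1.25) + 1 × 0.078125 V = -1.17188 V.

-1.1719 V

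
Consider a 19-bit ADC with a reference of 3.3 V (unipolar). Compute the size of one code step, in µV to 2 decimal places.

6.29 µV

Full-scale span = 3.3 V.
LSB = 3.3 / 2^19 = 3.3 / 524288 = 6.29425e-06 V = 6.29 µV.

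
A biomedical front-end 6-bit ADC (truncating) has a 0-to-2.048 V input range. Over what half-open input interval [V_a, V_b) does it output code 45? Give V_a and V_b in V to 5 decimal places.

[1.44000 V, 1.47200 V)

LSB = 2.048/2^6 = 32.000 mV.
V_a = V_low + 45·LSB = 1.44 V; V_b = V_low + 46·LSB = 1.472 V.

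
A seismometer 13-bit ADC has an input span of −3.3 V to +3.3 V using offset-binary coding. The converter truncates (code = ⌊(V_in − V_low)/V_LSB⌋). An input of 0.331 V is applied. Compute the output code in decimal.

With 8192 levels over 6.6 V, one step is 0.806 mV.
(0.331 − (−3.3)) / 0.000805664 = 4506.841 LSBs.
Floor → code 4506.

code 4506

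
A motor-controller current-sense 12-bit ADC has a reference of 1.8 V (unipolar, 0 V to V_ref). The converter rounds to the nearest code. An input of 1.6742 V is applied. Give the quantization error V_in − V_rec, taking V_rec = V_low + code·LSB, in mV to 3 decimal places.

-0.116 mV

Step size: 1.8 V ÷ 2^12 = 439.45 µV.
(V_in − V_low)/LSB = (1.6742 − 0)/0.000439453 = 3809.7351 → code 3810 (round).
Reconstructed: 1.6743164 V.
Error = 1.6742 − 1.6743164 = -0.000116406 V = -0.116 mV.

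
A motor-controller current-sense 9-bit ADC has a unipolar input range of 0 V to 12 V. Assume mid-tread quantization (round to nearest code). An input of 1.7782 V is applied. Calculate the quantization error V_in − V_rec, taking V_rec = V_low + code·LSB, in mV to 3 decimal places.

LSB = 12/2^9 = 23.438 mV.
(V_in − V_low)/LSB = (1.7782 − 0)/0.0234375 = 75.8699 → code 76 (round).
Code 76 maps back to 0 + 76×0.0234375 V = 1.78125 V.
Error = 1.7782 − 1.78125 = -0.00305 V = -3.050 mV.

-3.050 mV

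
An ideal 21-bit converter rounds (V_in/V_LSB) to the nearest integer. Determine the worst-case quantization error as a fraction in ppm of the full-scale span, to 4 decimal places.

Rounding → worst-case error = ½ LSB = V_FS/2^22, so 1e+06/4194304 = 0.238419 ppm of full scale.

0.2384 ppm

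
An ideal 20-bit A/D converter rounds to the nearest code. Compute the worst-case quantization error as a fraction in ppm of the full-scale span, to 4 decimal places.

0.4768 ppm

Rounding → worst-case error = ½ LSB = V_FS/2^21, so 1e+06/2097152 = 0.476837 ppm of full scale.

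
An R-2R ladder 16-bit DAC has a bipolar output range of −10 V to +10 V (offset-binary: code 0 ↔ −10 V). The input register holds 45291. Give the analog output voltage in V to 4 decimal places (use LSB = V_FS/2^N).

3.8217 V

LSB = 20 V / 2^16 = 305.18 µV.
V_out = (−10) + 45291 × 0.000305176 V = 3.82172 V.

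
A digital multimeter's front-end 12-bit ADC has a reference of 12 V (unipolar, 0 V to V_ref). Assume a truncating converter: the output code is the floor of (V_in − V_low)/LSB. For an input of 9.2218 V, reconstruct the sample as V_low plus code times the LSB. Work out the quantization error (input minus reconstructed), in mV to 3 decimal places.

One LSB is 12 V / 4096 = 2.930 mV.
Scaled input = 3147.7077 LSBs, so code = 3147.
V_rec = 0 + 3147·0.00292969 = 9.2197266 V.
V_in − V_rec = 0.00207344 V = 2.073 mV.

2.073 mV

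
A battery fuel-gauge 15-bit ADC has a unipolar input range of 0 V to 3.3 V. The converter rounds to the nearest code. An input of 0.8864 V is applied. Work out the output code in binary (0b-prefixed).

code 0b10001001100010 (decimal 8802)

With 32768 levels over 3.3 V, one step is 100.71 µV.
Input sits at 8801.683 steps above V_low.
round(8801.683) = 8802.
In binary (0b-prefixed): 0b10001001100010.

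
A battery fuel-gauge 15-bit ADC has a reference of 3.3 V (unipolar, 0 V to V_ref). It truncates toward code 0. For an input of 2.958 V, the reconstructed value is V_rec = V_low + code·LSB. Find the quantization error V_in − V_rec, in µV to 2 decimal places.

4.39 µV

LSB = 3.3/2^15 = 100.71 µV.
Scaled input = 29372.0436 LSBs, so code = 29372.
Code 29372 maps back to 0 + 29372×0.000100708 V = 2.9579956 V.
V_in − V_rec = 4.39453e-06 V = 4.39 µV.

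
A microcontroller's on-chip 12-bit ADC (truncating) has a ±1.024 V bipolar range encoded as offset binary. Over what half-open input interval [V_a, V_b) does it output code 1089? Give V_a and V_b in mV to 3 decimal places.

LSB = 2.048/2^12 = 0.500 mV.
V_a = V_low + 1089·LSB = -0.4795 V; V_b = V_low + 1090·LSB = -0.479 V.

[-479.500 mV, -479.000 mV)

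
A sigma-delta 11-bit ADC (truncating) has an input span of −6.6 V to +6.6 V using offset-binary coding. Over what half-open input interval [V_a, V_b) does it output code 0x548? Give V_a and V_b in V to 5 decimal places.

[2.11406 V, 2.12051 V)

LSB = 13.2/2^11 = 6.445 mV.
Code 0x548 = 1352 decimal.
V_a = V_low + 1352·LSB = 2.11406 V; V_b = V_low + 1353·LSB = 2.12051 V.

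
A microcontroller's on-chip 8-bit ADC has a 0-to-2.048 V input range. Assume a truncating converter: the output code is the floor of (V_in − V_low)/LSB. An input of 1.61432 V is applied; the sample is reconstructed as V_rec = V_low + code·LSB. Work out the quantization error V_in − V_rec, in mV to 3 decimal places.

One LSB is 2.048 V / 256 = 8.000 mV.
(V_in − V_low)/LSB = (1.61432 − 0)/0.008 = 201.7900 → code 201 (floor).
Reconstructed: 1.608 V.
V_in − V_rec = 0.00632 V = 6.320 mV.

6.320 mV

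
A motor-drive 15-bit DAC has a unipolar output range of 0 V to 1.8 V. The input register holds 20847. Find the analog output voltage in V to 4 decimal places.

LSB = 1.8 V / 2^15 = 54.93 µV.
V_out = 0 + 20847 × 5.49316e-05 V = 1.14516 V.

1.1452 V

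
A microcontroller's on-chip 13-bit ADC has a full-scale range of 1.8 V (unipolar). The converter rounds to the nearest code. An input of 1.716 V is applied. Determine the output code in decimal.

code 7810

Full-scale span = 1.8 V; LSB = 1.8/2^13 = 219.73 µV.
(V_in − V_low)/LSB = (1.716 − 0) / 0.000219727 = 7809.707.
Round → code 7810.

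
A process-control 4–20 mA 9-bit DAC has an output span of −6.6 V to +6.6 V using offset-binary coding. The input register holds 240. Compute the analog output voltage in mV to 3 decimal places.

-412.500 mV

LSB = 13.2 V / 2^9 = 25.781 mV.
V_out = (−6.6) + 240 × 0.0257812 V = -0.4125 V.
= -412.500 mV.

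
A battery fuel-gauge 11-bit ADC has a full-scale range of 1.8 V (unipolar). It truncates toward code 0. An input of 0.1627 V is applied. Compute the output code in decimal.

code 185

LSB = 1.8 V / 2048 = 0.879 mV.
Input sits at 185.116 steps above V_low.
Floor → code 185.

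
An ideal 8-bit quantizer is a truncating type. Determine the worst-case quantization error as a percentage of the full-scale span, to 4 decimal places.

0.3906 %

Truncating → worst-case error = 1 LSB = V_FS/2^8, so 100/256 = 0.390625 % of full scale.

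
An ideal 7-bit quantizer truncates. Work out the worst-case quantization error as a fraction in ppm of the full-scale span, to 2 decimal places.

Truncating → worst-case error = 1 LSB = V_FS/2^7, so 1e+06/128 = 7812.5 ppm of full scale.

7812.50 ppm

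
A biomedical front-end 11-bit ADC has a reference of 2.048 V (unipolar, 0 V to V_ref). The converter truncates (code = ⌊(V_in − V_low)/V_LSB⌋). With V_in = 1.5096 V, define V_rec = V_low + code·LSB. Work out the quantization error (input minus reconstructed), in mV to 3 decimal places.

LSB = 2.048/2^11 = 1.000 mV.
Scaled input = 1509.6000 LSBs, so code = 1509.
V_rec = 0 + 1509·0.001 = 1.509 V.
Difference: 0.0006 V → 0.600 mV.

0.600 mV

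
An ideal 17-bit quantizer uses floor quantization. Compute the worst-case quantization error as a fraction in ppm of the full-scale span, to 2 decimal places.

Truncating → worst-case error = 1 LSB = V_FS/2^17, so 1e+06/131072 = 7.62939 ppm of full scale.

7.63 ppm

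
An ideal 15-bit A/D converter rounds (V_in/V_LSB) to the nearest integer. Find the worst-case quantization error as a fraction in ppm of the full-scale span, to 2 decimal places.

15.26 ppm

Rounding → worst-case error = ½ LSB = V_FS/2^16, so 1e+06/65536 = 15.2588 ppm of full scale.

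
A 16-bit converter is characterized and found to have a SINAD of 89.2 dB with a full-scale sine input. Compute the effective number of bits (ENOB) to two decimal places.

14.52 bits

ENOB = (SINAD − 1.76) / 6.02 = (89.2 − 1.76)/6.02 = 14.525.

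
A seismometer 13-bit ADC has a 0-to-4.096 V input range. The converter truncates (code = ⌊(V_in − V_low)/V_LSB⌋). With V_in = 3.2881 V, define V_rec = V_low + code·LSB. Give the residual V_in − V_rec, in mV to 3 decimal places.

One LSB is 4.096 V / 8192 = 0.500 mV.
Scaled input = 6576.2000 LSBs, so code = 6576.
Code 6576 maps back to 0 + 6576×0.0005 V = 3.288 V.
V_in − V_rec = 0.0001 V = 0.100 mV.

0.100 mV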